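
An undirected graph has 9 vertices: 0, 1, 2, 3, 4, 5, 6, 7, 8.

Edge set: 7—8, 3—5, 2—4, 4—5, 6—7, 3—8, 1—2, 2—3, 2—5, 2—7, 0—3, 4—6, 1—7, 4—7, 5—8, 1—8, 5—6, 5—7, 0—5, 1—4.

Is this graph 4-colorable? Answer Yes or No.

Yes

The chromatic number is 4. 1, 2, 4, 7 are mutually adjacent (a clique of size 4), so at least 4 colors are needed.
4 colors suffice: color red → {1, 5}; color blue → {3, 7}; color green → {0, 2, 6, 8}; color yellow → {4}.
That is already a proper 4-coloring.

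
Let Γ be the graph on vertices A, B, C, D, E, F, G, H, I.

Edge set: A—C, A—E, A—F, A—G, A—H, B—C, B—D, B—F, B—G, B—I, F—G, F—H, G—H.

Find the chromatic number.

4

A, F, G, H form a clique, so at least 4 colors are needed.
4 colors suffice: color 1 → {A, B}; color 2 → {C, D, E, G, I}; color 3 → {F}; color 4 → {H}. Every edge joins two different colors.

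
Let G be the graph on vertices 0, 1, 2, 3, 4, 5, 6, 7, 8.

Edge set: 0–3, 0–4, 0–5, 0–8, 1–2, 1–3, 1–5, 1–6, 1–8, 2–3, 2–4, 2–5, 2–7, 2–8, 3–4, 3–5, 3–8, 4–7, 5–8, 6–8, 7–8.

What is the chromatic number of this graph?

1, 2, 3, 5, 8 are mutually adjacent (a clique of size 5), so at least 5 colors are needed.
A valid assignment using 5 colors: 0=blue, 1=yellow, 2=blue, 3=green, 4=red, 5=purple, 6=blue, 7=green, 8=red. Each edge has distinct colors on its endpoints.

5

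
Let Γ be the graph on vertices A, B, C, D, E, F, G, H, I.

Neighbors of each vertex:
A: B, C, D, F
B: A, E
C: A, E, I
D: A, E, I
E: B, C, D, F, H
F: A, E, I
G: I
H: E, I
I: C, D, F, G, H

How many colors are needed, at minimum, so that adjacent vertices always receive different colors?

2

D and E are adjacent, so at least 2 colors are needed.
2 colors suffice: color red → {A, E, I}; color blue → {B, C, D, F, G, H}. No two adjacent vertices share a color.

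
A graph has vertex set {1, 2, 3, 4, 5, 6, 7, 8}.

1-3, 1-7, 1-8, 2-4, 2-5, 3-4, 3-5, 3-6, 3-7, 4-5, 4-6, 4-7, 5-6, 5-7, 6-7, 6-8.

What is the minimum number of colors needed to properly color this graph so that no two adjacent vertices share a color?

3, 4, 5, 6, 7 form a clique, so at least 5 colors are needed.
5 colors suffice: color a → {1, 2, 6}; color b → {7, 8}; color c → {5}; color d → {3}; color e → {4}. Every edge joins two different colors.

5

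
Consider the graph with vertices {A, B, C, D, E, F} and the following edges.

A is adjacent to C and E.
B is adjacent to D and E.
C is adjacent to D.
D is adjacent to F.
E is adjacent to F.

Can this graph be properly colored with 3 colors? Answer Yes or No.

Yes

The chromatic number is 3. The cycle C-D-B-E-A-C has odd length 5, so it cannot be 2-colored; at least 3 colors are needed.
One proper 3-coloring: A=2, B=2, C=3, D=1, E=1, F=2.
That is already a proper 3-coloring.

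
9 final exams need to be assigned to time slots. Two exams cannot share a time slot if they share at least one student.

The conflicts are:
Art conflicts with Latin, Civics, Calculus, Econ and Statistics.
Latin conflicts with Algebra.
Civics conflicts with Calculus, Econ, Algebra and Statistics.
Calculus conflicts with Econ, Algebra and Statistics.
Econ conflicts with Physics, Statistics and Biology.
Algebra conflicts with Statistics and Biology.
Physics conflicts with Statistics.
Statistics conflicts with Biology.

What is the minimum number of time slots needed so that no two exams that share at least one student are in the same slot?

Art, Civics, Calculus, Econ, Statistics are mutually in conflict, so at least 5 time slots are needed.
5 time slots suffice: time slot 1 → {Latin, Statistics}; time slot 2 → {Econ, Algebra}; time slot 3 → {Calculus, Physics, Biology}; time slot 4 → {Civics}; time slot 5 → {Art}. Each listed conflict is separated.

5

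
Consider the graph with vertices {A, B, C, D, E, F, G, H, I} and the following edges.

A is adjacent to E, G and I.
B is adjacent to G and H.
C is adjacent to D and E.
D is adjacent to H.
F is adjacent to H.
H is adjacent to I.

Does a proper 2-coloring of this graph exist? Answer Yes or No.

The cycle I-A-G-B-H-I has odd length 5, so it cannot be 2-colored; at least 3 colors are needed.
So 2 colors are not enough.

No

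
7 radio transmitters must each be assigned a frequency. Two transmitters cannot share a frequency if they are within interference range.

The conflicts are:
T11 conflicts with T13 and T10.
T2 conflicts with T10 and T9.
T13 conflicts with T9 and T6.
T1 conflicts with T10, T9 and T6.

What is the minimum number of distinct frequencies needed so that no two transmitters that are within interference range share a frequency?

3

The cycle T9-T2-T10-T11-T13-T9 has odd length 5, so it cannot be 2-colored; at least 3 frequencies are needed.
Using 3 frequencies: T11=2, T2=3, T13=1, T1=3, T10=1, T9=2, T6=2. Each listed conflict is separated.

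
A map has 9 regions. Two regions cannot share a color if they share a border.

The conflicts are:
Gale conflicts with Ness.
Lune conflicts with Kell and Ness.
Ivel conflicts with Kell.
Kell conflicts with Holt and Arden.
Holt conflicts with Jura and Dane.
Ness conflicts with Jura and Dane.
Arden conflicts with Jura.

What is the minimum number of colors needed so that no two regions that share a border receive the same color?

The cycle Kell-Lune-Ness-Jura-Arden-Kell has odd length 5, so it cannot be 2-colored; at least 3 colors are needed.
3 colors suffice: color 1 → {Kell, Ness}; color 2 → {Gale, Lune, Ivel, Jura, Dane}; color 3 → {Holt, Arden}. No two conflicting regions share a color.

3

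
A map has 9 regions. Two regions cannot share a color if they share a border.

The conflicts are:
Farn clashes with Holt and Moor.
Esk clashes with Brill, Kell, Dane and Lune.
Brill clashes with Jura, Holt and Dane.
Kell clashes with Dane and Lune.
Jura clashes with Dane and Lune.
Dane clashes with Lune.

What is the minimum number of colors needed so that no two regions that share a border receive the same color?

4

Esk, Kell, Dane, Lune all conflict with each other, so at least 4 colors are needed.
One proper 4-coloring: Farn=2, Esk=2, Brill=3, Kell=4, Jura=2, Holt=1, Dane=1, Moor=1, Lune=3. Every pair that conflicts lands in different colors.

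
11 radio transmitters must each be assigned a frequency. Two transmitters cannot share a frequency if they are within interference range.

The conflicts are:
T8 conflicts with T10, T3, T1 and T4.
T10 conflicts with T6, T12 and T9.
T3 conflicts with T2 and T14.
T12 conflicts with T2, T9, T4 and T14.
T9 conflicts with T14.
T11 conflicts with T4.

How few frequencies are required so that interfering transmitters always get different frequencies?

T10, T12, T9 are mutually in conflict, so at least 3 frequencies are needed.
3 frequencies suffice: T8=1, T10=2, T3=3, T6=1, T12=1, T1=2, T2=2, T9=3, T11=1, T4=2, T14=2. Each listed conflict is separated.

3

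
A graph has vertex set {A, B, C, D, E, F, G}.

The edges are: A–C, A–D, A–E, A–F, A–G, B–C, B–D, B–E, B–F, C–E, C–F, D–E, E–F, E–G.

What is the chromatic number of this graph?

4

A, C, E, F are mutually adjacent (a clique of size 4), so at least 4 colors are needed.
4 colors suffice: A=blue, B=blue, C=yellow, D=green, E=red, F=green, G=green. Each edge has distinct colors on its endpoints.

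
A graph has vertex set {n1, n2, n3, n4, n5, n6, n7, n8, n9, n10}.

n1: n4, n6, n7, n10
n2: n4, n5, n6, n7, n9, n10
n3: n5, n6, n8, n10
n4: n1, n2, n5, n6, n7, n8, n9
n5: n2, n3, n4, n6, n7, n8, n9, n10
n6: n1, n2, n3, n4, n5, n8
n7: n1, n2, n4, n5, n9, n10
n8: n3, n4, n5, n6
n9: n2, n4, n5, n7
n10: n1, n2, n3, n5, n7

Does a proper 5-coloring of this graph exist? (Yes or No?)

The chromatic number is 5. n2, n4, n5, n7, n9 form a clique, so at least 5 colors are needed.
A valid assignment using 5 colors: n1=1, n2=4, n3=5, n4=2, n5=1, n6=3, n7=3, n8=4, n9=5, n10=2.
That is already a proper 5-coloring.

Yes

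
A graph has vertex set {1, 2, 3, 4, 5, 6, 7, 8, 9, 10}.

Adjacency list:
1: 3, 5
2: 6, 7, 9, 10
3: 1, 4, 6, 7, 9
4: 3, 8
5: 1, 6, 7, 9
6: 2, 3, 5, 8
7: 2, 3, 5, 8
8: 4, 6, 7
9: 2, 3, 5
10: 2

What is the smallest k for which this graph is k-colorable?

2

5 and 7 are adjacent, so at least 2 colors are needed.
One proper 2-coloring: 1=blue, 2=red, 3=red, 4=blue, 5=red, 6=blue, 7=blue, 8=red, 9=blue, 10=blue. No two adjacent vertices share a color.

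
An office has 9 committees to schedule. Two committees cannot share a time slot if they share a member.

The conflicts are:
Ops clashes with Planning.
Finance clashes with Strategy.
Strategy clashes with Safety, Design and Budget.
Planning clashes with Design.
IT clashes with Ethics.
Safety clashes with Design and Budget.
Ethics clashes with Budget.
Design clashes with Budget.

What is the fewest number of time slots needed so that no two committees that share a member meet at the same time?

4

Strategy, Safety, Design, Budget all conflict with each other, so at least 4 time slots are needed.
4 time slots suffice: time slot 1 → {Ops, Finance, Ethics, Design}; time slot 2 → {Planning, IT, Budget}; time slot 3 → {Strategy}; time slot 4 → {Safety}. No two conflicting committees share a time slot.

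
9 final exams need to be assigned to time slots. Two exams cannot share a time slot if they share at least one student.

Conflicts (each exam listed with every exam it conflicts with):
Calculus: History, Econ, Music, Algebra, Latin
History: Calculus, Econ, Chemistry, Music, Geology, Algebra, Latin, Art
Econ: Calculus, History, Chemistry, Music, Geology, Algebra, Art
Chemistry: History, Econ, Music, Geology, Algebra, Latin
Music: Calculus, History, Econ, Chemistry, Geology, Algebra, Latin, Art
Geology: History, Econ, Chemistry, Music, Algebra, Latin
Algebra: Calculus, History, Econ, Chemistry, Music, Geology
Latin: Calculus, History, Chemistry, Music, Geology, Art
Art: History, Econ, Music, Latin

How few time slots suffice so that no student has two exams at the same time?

History, Econ, Chemistry, Music, Geology, Algebra are mutually in conflict, so at least 6 time slots are needed.
6 time slots suffice: Calculus=4, History=2, Econ=3, Chemistry=4, Music=1, Geology=6, Algebra=5, Latin=3, Art=4. Each listed conflict is separated.

6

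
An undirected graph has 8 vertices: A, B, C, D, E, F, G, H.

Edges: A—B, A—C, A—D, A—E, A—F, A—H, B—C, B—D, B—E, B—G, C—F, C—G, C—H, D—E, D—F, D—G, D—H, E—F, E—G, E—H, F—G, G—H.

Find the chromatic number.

4

A, D, E, H are mutually adjacent (a clique of size 4), so at least 4 colors are needed.
4 colors suffice: color 1 → {A, G}; color 2 → {C, D}; color 3 → {E}; color 4 → {B, F, H}. Every edge joins two different colors.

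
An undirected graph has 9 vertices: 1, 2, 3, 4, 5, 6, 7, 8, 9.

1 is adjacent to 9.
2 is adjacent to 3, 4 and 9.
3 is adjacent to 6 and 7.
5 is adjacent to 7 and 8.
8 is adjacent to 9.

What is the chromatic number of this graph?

3 and 6 are adjacent, so at least 2 colors are needed.
2 colors suffice: 1=b, 2=b, 3=a, 4=a, 5=a, 6=b, 7=b, 8=b, 9=a. Each edge has distinct colors on its endpoints.

2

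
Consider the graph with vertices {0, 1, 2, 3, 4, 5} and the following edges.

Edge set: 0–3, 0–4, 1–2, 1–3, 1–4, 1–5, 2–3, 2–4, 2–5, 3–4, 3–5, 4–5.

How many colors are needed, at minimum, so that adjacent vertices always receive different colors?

5

1, 2, 3, 4, 5 are pairwise adjacent (a clique of size 5), so at least 5 colors are needed.
One proper 5-coloring: 0=green, 1=yellow, 2=purple, 3=blue, 4=red, 5=green. Each edge has distinct colors on its endpoints.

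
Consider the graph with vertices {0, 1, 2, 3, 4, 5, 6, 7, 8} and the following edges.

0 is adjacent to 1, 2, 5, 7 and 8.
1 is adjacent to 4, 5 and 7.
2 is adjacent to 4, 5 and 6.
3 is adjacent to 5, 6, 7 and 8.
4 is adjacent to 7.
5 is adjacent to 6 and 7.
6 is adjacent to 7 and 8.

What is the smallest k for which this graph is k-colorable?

3, 5, 6, 7 are mutually adjacent (a clique of size 4), so at least 4 colors are needed.
4 colors suffice: 0=c, 1=d, 2=b, 3=d, 4=a, 5=a, 6=c, 7=b, 8=a. Each edge has distinct colors on its endpoints.

4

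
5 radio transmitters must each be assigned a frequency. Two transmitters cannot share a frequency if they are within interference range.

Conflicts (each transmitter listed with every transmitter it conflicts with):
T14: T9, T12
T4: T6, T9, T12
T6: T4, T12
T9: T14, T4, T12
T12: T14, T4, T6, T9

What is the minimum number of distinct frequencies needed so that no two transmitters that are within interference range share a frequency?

3

T14, T9, T12 are mutually in conflict, so at least 3 frequencies are needed.
A valid assignment using 3 frequencies: T14=2, T4=2, T6=3, T9=3, T12=1. Each listed conflict is separated.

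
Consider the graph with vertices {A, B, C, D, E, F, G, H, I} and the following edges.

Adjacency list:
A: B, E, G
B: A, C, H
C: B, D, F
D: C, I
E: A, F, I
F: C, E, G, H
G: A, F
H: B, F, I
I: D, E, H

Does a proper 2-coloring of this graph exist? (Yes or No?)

The cycle H-B-A-E-I-H has odd length 5, so it cannot be 2-colored; at least 3 colors are needed.
So 2 colors are not enough.

No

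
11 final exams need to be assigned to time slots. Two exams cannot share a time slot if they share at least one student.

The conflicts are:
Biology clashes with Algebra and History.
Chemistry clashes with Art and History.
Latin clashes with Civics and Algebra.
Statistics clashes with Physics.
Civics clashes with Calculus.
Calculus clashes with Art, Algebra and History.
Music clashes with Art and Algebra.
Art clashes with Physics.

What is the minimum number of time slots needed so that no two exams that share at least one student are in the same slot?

Biology and Algebra conflict, so at least 2 time slots are needed.
2 time slots suffice: time slot 1 → {Statistics, Civics, Art, Algebra, History}; time slot 2 → {Biology, Chemistry, Latin, Calculus, Music, Physics}. Every pair that conflicts lands in different time slots.

2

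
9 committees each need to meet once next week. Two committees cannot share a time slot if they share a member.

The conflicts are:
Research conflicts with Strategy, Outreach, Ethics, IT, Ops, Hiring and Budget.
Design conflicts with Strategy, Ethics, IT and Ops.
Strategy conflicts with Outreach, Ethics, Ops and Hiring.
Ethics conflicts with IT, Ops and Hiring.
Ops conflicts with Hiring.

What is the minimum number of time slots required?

Research, Strategy, Ethics, Ops, Hiring all conflict with each other, so at least 5 time slots are needed.
5 time slots suffice: time slot 1 → {Research, Design}; time slot 2 → {Strategy, IT, Budget}; time slot 3 → {Outreach, Ethics}; time slot 4 → {Ops}; time slot 5 → {Hiring}. Every pair that conflicts lands in different time slots.

5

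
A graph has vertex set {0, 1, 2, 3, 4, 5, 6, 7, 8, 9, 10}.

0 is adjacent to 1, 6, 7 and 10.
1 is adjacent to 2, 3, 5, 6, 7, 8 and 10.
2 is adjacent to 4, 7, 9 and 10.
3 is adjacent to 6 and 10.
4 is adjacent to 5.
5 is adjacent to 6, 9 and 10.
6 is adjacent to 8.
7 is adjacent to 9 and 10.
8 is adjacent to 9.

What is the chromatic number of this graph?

4

1, 2, 7, 10 are pairwise adjacent (a clique of size 4), so at least 4 colors are needed.
4 colors suffice: color red → {1, 4, 9}; color blue → {6, 10}; color green → {0, 2, 3, 5, 8}; color yellow → {7}. Each edge has distinct colors on its endpoints.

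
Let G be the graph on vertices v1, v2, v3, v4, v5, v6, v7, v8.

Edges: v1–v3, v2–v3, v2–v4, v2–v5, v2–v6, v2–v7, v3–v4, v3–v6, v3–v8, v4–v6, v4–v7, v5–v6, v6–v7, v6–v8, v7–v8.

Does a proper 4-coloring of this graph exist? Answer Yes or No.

The chromatic number is 4. v2, v3, v4, v6 form a clique, so at least 4 colors are needed.
One proper 4-coloring: v1=red, v2=green, v3=blue, v4=yellow, v5=blue, v6=red, v7=blue, v8=green.
That is already a proper 4-coloring.

Yes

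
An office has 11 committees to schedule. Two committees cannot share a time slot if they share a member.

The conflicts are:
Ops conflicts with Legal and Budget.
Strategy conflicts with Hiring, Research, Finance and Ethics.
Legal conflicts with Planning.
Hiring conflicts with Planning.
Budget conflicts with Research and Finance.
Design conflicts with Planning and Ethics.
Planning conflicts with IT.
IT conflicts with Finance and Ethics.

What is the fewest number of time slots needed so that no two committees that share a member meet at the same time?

3

The cycle Strategy-Ethics-IT-Planning-Hiring-Strategy has odd length 5, so it cannot be 2-colored; at least 3 time slots are needed.
3 time slots suffice: time slot 1 → {Strategy, Budget, Planning}; time slot 2 → {Legal, Hiring, Design, IT, Research}; time slot 3 → {Ops, Finance, Ethics}. No two conflicting committees share a time slot.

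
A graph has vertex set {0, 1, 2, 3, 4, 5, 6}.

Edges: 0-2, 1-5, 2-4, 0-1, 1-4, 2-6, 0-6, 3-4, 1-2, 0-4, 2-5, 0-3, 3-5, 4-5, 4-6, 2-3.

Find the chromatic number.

4

1, 2, 4, 5 are mutually adjacent (a clique of size 4), so at least 4 colors are needed.
4 colors suffice: color a → {4}; color b → {2}; color c → {0, 5}; color d → {1, 3, 6}. No two adjacent vertices share a color.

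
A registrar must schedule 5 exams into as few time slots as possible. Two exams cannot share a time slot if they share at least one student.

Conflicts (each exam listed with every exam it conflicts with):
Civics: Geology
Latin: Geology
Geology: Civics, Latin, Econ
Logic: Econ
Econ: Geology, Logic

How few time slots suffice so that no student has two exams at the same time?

Civics and Geology conflict, so at least 2 time slots are needed.
2 time slots suffice: time slot 1 → {Geology, Logic}; time slot 2 → {Civics, Latin, Econ}. No two conflicting exams share a time slot.

2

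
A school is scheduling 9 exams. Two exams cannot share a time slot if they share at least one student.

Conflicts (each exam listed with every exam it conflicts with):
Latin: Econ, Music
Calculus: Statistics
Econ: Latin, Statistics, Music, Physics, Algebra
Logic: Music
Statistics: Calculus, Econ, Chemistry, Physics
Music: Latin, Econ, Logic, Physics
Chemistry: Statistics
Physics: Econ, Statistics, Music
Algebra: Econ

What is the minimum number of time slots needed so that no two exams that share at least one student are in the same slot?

3

Latin, Econ, Music pairwise conflict, so at least 3 time slots are needed.
A valid assignment using 3 time slots: Latin=3, Calculus=1, Econ=1, Logic=1, Statistics=2, Music=2, Chemistry=1, Physics=3, Algebra=2. Each listed conflict is separated.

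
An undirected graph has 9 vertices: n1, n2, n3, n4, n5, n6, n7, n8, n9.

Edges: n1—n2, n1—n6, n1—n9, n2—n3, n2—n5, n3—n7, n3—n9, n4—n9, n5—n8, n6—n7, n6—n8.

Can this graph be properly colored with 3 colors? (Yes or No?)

Yes

The chromatic number is 3. The cycle n1-n2-n5-n8-n6-n1 has odd length 5, so it cannot be 2-colored; at least 3 colors are needed.
3 colors suffice: color R → {n2, n6, n9}; color B → {n1, n3, n4, n5}; color G → {n7, n8}.
That is already a proper 3-coloring.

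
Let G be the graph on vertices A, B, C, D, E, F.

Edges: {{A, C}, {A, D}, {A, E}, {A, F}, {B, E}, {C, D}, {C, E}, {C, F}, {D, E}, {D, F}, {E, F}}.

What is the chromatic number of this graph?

5

A, C, D, E, F are pairwise adjacent (a clique of size 5), so at least 5 colors are needed.
5 colors suffice: color 1 → {E}; color 2 → {B, F}; color 3 → {D}; color 4 → {A}; color 5 → {C}. Each edge has distinct colors on its endpoints.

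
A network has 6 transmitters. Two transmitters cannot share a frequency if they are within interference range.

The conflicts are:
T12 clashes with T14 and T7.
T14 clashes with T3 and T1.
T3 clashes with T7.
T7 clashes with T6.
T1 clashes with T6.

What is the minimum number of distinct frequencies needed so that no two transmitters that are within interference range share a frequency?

3

The cycle T14-T12-T7-T6-T1-T14 has odd length 5, so it cannot be 2-colored; at least 3 frequencies are needed.
3 frequencies suffice: frequency 1 → {T14, T7}; frequency 2 → {T12, T3, T1}; frequency 3 → {T6}. No two conflicting transmitters share a frequency.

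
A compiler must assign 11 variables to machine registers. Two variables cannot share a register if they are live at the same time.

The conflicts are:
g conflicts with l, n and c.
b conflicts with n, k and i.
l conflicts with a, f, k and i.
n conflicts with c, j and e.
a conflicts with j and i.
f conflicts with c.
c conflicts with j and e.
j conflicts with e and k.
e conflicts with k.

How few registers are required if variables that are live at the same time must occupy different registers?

n, c, j, e all conflict with each other, so at least 4 registers are needed.
Using 4 registers: g=3, b=1, l=1, n=2, a=4, f=2, c=1, j=3, e=4, k=2, i=2. Every pair that conflicts lands in different registers.

4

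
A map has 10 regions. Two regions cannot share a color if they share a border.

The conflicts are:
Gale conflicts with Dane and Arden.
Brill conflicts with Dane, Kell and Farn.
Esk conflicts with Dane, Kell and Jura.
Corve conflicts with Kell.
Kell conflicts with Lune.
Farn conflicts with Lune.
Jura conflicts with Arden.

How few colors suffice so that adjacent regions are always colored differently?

3

The cycle Jura-Arden-Gale-Dane-Esk-Jura has odd length 5, so it cannot be 2-colored; at least 3 colors are needed.
One proper 3-coloring: Gale=2, Brill=2, Esk=2, Corve=2, Dane=1, Kell=1, Farn=1, Lune=2, Jura=1, Arden=3. No two conflicting regions share a color.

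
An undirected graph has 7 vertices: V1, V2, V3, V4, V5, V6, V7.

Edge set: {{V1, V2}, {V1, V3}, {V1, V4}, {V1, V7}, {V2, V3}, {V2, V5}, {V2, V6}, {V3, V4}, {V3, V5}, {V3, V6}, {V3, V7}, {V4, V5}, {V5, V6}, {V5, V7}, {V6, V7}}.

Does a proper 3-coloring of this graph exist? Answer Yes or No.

V3, V5, V6, V7 form a clique, so at least 4 colors are needed.
So 3 colors are not enough.

No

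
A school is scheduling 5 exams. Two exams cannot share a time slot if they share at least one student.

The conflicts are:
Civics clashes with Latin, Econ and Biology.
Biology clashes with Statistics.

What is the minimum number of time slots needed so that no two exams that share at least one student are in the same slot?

2

Civics and Latin conflict, so at least 2 time slots are needed.
Using 2 time slots: Civics=1, Latin=2, Econ=2, Biology=2, Statistics=1. Each listed conflict is separated.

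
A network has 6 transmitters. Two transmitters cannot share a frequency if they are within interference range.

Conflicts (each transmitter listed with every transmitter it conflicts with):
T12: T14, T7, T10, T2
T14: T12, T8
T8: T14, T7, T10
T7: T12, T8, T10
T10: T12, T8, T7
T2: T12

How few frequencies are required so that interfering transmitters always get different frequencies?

T8, T7, T10 pairwise conflict, so at least 3 frequencies are needed.
3 frequencies suffice: T12=1, T14=2, T8=1, T7=3, T10=2, T2=2. No two conflicting transmitters share a frequency.

3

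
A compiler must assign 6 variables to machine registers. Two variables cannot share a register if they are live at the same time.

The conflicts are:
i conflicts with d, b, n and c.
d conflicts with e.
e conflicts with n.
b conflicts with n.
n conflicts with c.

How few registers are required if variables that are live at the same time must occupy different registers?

3

i, n, c all conflict with each other, so at least 3 registers are needed.
3 registers suffice: i=1, d=2, e=1, b=3, n=2, c=3. Each listed conflict is separated.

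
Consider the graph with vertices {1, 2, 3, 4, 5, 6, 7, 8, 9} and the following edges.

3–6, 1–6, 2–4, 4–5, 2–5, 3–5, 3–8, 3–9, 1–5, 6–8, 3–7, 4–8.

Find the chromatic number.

2, 4, 5 form a triangle, so at least 3 colors are needed.
3 colors suffice: 1=red, 2=green, 3=red, 4=red, 5=blue, 6=blue, 7=blue, 8=green, 9=blue. No two adjacent vertices share a color.

3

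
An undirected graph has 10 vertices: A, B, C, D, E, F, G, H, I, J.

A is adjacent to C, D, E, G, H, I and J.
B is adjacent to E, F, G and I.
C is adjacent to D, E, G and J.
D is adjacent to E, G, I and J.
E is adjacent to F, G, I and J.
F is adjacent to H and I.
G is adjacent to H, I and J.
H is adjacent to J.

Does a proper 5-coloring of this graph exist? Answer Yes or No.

A, C, D, E, G, J are pairwise adjacent (a clique of size 6), so at least 6 colors are needed.
So 5 colors are not enough.

No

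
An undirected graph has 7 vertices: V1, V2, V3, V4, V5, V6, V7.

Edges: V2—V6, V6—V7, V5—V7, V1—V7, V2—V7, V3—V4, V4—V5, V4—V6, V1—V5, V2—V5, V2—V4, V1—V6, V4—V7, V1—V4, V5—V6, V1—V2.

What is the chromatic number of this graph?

V1, V2, V4, V5, V6, V7 are pairwise adjacent (a clique of size 6), so at least 6 colors are needed.
One proper 6-coloring: V1=3, V2=6, V3=2, V4=1, V5=5, V6=2, V7=4. Each edge has distinct colors on its endpoints.

6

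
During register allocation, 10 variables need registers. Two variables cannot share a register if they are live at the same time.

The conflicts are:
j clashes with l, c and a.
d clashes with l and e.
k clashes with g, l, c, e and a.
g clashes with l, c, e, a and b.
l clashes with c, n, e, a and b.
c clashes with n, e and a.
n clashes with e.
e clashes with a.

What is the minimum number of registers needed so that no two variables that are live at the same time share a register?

k, g, l, c, e, a are mutually in conflict, so at least 6 registers are needed.
6 registers suffice: j=3, d=2, k=6, g=5, l=1, c=2, n=4, e=3, a=4, b=2. Every pair that conflicts lands in different registers.

6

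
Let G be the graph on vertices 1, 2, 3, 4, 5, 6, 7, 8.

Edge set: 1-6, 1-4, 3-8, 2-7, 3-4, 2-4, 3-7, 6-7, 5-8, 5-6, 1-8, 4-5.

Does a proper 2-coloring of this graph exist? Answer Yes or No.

The cycle 3-8-1-6-7-3 has odd length 5, so it cannot be 2-colored; at least 3 colors are needed.
So 2 colors are not enough.

No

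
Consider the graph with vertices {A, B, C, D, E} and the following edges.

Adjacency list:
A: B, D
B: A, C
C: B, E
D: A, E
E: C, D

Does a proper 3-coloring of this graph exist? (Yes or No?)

The chromatic number is 3. The cycle E-D-A-B-C-E has odd length 5, so it cannot be 2-colored; at least 3 colors are needed.
A valid assignment using 3 colors: A=1, B=2, C=1, D=2, E=3.
That is already a proper 3-coloring.

Yes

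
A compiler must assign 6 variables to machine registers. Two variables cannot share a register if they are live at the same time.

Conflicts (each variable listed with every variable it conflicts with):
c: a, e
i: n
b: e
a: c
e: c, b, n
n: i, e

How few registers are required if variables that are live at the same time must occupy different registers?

2

i and n conflict, so at least 2 registers are needed.
2 registers suffice: register 1 → {i, a, e}; register 2 → {c, b, n}. Each listed conflict is separated.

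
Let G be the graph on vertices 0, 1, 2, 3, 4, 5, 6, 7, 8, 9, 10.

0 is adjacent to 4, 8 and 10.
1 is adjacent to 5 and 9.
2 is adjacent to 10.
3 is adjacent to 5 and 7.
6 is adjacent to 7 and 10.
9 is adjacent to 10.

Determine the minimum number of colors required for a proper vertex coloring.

The cycle 3-7-6-10-9-1-5-3 has odd length 7, so it cannot be 2-colored; at least 3 colors are needed.
3 colors suffice: color red → {4, 5, 7, 8, 10}; color blue → {0, 1, 2, 3, 6}; color green → {9}. Each edge has distinct colors on its endpoints.

3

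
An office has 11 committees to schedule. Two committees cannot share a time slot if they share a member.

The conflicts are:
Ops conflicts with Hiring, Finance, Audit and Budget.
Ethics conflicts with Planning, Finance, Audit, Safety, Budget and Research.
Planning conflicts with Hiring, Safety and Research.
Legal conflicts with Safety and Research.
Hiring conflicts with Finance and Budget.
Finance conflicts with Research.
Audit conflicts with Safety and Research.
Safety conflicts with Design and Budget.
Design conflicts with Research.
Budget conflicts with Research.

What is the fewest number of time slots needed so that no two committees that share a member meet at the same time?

3

Ops, Hiring, Finance pairwise conflict, so at least 3 time slots are needed.
A valid assignment using 3 time slots: Ops=1, Ethics=2, Planning=3, Legal=2, Hiring=2, Finance=3, Audit=3, Safety=1, Design=2, Budget=3, Research=1. No two conflicting committees share a time slot.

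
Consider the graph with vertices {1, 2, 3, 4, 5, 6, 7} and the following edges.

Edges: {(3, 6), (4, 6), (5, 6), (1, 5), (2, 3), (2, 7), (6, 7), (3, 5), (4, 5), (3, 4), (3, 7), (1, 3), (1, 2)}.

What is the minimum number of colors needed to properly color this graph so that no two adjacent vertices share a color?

4

3, 4, 5, 6 are pairwise adjacent (a clique of size 4), so at least 4 colors are needed.
4 colors suffice: color a → {3}; color b → {1, 6}; color c → {5, 7}; color d → {2, 4}. Every edge joins two different colors.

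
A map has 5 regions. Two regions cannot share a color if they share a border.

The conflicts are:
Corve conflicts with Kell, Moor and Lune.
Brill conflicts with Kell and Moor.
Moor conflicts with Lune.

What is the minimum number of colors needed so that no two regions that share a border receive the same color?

Corve, Moor, Lune all conflict with each other, so at least 3 colors are needed.
3 colors suffice: color 1 → {Corve, Brill}; color 2 → {Kell, Moor}; color 3 → {Lune}. No two conflicting regions share a color.

3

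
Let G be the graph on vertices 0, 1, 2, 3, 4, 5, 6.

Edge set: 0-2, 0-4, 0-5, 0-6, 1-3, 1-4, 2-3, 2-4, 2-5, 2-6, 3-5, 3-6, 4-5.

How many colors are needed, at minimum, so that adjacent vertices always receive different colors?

4

0, 2, 4, 5 are mutually adjacent (a clique of size 4), so at least 4 colors are needed.
4 colors suffice: color red → {1, 2}; color blue → {0, 3}; color green → {5, 6}; color yellow → {4}. No two adjacent vertices share a color.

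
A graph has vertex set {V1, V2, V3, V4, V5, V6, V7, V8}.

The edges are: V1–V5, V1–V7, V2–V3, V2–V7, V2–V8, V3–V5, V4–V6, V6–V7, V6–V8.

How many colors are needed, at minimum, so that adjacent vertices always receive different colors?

3

The cycle V3-V5-V1-V7-V2-V3 has odd length 5, so it cannot be 2-colored; at least 3 colors are needed.
3 colors suffice: V1=1, V2=1, V3=3, V4=2, V5=2, V6=1, V7=2, V8=2. No two adjacent vertices share a color.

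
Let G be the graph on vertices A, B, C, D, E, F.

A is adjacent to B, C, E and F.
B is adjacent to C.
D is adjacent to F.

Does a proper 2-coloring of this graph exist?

No

A, B, C are mutually adjacent, so at least 3 colors are needed.
So 2 colors are not enough.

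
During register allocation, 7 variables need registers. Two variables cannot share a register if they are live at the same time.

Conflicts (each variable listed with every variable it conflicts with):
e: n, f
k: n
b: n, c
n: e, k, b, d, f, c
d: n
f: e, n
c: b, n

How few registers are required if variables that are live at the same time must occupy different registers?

3

e, n, f are mutually in conflict, so at least 3 registers are needed.
3 registers suffice: e=3, k=2, b=2, n=1, d=2, f=2, c=3. Each listed conflict is separated.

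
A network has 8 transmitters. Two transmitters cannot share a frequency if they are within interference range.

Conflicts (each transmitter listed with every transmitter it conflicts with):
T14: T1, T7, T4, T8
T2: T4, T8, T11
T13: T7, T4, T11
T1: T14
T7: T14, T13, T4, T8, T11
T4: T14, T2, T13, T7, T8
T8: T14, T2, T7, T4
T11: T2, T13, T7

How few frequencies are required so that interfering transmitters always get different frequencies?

T14, T7, T4, T8 all conflict with each other, so at least 4 frequencies are needed.
4 frequencies suffice: frequency 1 → {T2, T1, T7}; frequency 2 → {T4, T11}; frequency 3 → {T13, T8}; frequency 4 → {T14}. No two conflicting transmitters share a frequency.

4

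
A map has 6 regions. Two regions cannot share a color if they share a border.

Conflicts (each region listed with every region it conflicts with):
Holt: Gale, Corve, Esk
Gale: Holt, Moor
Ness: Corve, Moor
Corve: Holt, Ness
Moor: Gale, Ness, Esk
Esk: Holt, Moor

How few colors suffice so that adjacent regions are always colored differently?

3

The cycle Corve-Ness-Moor-Gale-Holt-Corve has odd length 5, so it cannot be 2-colored; at least 3 colors are needed.
3 colors suffice: color 1 → {Holt, Moor}; color 2 → {Gale, Ness, Esk}; color 3 → {Corve}. Every pair that conflicts lands in different colors.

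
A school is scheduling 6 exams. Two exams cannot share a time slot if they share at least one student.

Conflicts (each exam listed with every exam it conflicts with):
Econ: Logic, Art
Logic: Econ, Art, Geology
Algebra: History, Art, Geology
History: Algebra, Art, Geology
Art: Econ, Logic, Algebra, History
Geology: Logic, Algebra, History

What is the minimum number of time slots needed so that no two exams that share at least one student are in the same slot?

Econ, Logic, Art all conflict with each other, so at least 3 time slots are needed.
A valid assignment using 3 time slots: Econ=3, Logic=2, Algebra=2, History=3, Art=1, Geology=1. Each listed conflict is separated.

3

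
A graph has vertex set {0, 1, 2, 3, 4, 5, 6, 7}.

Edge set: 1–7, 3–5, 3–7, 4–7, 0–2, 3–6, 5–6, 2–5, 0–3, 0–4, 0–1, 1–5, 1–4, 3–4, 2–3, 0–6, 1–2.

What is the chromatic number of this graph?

3

0, 3, 6 are pairwise adjacent, so at least 3 colors are needed.
A valid assignment using 3 colors: 0=blue, 1=red, 2=green, 3=red, 4=green, 5=blue, 6=green, 7=blue. No two adjacent vertices share a color.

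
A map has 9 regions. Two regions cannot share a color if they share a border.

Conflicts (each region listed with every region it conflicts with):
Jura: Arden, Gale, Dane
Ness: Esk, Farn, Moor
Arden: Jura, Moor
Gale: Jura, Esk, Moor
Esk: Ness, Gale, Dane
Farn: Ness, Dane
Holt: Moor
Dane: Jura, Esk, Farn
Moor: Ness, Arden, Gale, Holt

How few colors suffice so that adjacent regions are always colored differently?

2

Jura and Arden conflict, so at least 2 colors are needed.
One proper 2-coloring: Jura=1, Ness=2, Arden=2, Gale=2, Esk=1, Farn=1, Holt=2, Dane=2, Moor=1. Every pair that conflicts lands in different colors.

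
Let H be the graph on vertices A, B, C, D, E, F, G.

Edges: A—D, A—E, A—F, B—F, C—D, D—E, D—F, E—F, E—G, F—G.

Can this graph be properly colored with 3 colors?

A, D, E, F are pairwise adjacent (a clique of size 4), so at least 4 colors are needed.
So 3 colors are not enough.

No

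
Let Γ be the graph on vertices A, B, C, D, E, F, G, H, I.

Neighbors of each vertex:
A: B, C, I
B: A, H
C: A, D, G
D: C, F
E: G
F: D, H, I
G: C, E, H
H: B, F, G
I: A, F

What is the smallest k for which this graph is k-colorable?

The cycle A-C-G-H-B-A has odd length 5, so it cannot be 2-colored; at least 3 colors are needed.
3 colors suffice: A=1, B=3, C=2, D=3, E=2, F=1, G=1, H=2, I=2. Every edge joins two different colors.

3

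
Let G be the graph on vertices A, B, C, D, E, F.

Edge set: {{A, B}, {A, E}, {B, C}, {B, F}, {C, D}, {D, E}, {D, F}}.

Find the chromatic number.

The cycle A-E-D-F-B-A has odd length 5, so it cannot be 2-colored; at least 3 colors are needed.
A valid assignment using 3 colors: A=3, B=1, C=2, D=1, E=2, F=2. Every edge joins two different colors.

3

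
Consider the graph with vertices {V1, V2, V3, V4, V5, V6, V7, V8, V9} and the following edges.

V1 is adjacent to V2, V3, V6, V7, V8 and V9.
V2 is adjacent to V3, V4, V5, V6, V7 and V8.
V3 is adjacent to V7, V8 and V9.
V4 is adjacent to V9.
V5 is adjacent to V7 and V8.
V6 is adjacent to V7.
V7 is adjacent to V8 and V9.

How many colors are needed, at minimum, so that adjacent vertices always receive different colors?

V1, V2, V3, V7, V8 form a clique, so at least 5 colors are needed.
5 colors suffice: V1=3, V2=1, V3=4, V4=2, V5=3, V6=4, V7=2, V8=5, V9=1. No two adjacent vertices share a color.

5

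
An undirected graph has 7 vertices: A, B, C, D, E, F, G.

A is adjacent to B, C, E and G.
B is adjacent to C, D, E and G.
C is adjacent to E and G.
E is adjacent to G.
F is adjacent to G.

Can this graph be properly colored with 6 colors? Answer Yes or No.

The chromatic number is 5. A, B, C, E, G are pairwise adjacent (a clique of size 5), so at least 5 colors are needed.
5 colors suffice: color red → {B, F}; color blue → {D, G}; color green → {A}; color yellow → {E}; color purple → {C}.
Since 6 ≥ 5, a proper 6-coloring certainly exists.

Yes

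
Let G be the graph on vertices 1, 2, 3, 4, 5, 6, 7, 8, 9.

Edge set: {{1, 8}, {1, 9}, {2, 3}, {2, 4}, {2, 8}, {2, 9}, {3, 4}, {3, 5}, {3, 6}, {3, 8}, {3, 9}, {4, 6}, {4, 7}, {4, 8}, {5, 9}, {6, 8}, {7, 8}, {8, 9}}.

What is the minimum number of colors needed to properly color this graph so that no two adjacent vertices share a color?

2, 3, 8, 9 form a clique, so at least 4 colors are needed.
A valid assignment using 4 colors: 1=b, 2=d, 3=b, 4=c, 5=a, 6=d, 7=b, 8=a, 9=c. No two adjacent vertices share a color.

4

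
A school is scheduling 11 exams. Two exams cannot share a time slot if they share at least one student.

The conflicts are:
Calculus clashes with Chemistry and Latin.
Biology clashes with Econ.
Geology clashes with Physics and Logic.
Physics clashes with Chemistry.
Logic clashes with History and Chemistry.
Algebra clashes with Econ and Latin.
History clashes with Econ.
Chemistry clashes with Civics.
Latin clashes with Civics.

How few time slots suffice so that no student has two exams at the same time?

3

The cycle Algebra-Latin-Civics-Chemistry-Logic-History-Econ-Algebra has odd length 7, so it cannot be 2-colored; at least 3 time slots are needed.
3 time slots suffice: Calculus=2, Biology=2, Geology=1, Physics=2, Logic=2, Algebra=2, History=3, Econ=1, Chemistry=1, Latin=1, Civics=2. No two conflicting exams share a time slot.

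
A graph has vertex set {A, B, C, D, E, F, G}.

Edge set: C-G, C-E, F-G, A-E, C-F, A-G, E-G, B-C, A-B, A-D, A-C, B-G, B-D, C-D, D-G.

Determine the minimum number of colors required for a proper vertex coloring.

A, B, C, D, G are pairwise adjacent (a clique of size 5), so at least 5 colors are needed.
5 colors suffice: color 1 → {C}; color 2 → {G}; color 3 → {A, F}; color 4 → {D, E}; color 5 → {B}. No two adjacent vertices share a color.

5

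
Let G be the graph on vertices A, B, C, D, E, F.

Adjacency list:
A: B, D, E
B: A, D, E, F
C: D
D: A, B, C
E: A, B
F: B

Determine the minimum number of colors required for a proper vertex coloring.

A, B, D are mutually adjacent, so at least 3 colors are needed.
A valid assignment using 3 colors: A=3, B=1, C=1, D=2, E=2, F=2. Every edge joins two different colors.

3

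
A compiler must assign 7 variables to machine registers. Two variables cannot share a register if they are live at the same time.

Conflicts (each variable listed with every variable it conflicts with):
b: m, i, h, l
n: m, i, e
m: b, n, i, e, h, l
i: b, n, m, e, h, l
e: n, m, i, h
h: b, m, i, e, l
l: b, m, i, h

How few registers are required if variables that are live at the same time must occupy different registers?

5

b, m, i, h, l are mutually in conflict, so at least 5 registers are needed.
5 registers suffice: register 1 → {m}; register 2 → {i}; register 3 → {n, h}; register 4 → {b, e}; register 5 → {l}. Every pair that conflicts lands in different registers.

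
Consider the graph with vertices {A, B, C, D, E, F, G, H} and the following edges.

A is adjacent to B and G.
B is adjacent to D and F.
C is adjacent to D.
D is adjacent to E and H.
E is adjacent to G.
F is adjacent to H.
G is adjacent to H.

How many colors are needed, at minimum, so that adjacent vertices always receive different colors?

3

The cycle B-D-E-G-A-B has odd length 5, so it cannot be 2-colored; at least 3 colors are needed.
A valid assignment using 3 colors: A=green, B=blue, C=blue, D=red, E=blue, F=red, G=red, H=blue. No two adjacent vertices share a color.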